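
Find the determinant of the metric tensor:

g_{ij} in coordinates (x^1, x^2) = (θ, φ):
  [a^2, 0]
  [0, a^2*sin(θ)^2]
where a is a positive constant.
For a 2×2 metric: det(g) = g_{11}·g_{22} - g_{12}·g_{21}
= (a^2)·(a^2*sin(θ)^2) - (0)·(0)
= a^4*sin(θ)^2 - 0
det(g) = a^4*sin(θ)^2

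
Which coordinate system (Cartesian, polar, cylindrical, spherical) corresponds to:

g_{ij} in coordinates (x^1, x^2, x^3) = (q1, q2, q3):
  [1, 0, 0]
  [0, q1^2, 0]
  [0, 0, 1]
The line element ds^2 = dq1^2 + q1^2 dq2^2 + dq3^2 is dr^2 + r^2 dθ^2 + dz^2 with q1 = r, q2 = θ, q3 = z.
cylindrical coordinates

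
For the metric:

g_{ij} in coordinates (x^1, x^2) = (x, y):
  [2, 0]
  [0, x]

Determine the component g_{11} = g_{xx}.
With x^1 = x, x^2 = y, g_{11} = g_{xx} is the row-1, column-1 entry of the matrix.
g_{11} = 2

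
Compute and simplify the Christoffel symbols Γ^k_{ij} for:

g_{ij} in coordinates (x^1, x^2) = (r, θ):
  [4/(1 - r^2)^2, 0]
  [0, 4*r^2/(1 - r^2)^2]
Using Γ^k_{ij} = (1/2) g^{km} (∂_i g_{mj} + ∂_j g_{mi} - ∂_m g_{ij}); the metric is diagonal, so only the m = k term contributes.
Non-zero symbols (using the symmetry Γ^k_{ij} = Γ^k_{ji}):
Γ^r_{r r} = (1/2) g^{rr} (∂_r g_{rr} + ∂_r g_{rr} - ∂_r g_{rr}) = (1/2)((1 - r^2)^2/4)((16*r/(1 - r^2)^3) + (16*r/(1 - r^2)^3) - (16*r/(1 - r^2)^3)) = 2*r/(1 - r^2)
Γ^r_{θ θ} = (1/2) g^{rr} (∂_θ g_{rθ} + ∂_θ g_{rθ} - ∂_r g_{θθ}) = (1/2)((1 - r^2)^2/4)((0) + (0) - (-8*(r^3 + r)/(r^2 - 1)^3)) = (r^3 + r)/(r^2 - 1)
Γ^θ_{r θ} = (1/2) g^{θθ} (∂_r g_{θθ} + ∂_θ g_{θr} - ∂_θ g_{rθ}) = (1/2)((1 - r^2)^2/(4*r^2))((-8*(r^3 + r)/(r^2 - 1)^3) + (0) - (0)) = (-r^2 - 1)/(r^3 - r)
All other Christoffel symbols are zero.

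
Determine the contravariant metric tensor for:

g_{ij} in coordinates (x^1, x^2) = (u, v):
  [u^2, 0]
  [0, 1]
The metric is diagonal, so g^{ij} is diagonal with entries 1/g_{ii}: diag(1/(u^2), 1).
g^{ij}:
  [1/u^2, 0]
  [0, 1]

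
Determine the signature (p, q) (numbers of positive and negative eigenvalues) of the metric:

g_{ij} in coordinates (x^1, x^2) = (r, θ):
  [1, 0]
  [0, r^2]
The metric is diagonal, so its eigenvalues are the diagonal entries: 1, r^2 (at a generic point, where coordinate-dependent entries are positive).
2 positive, 0 negative.
(2, 0) - Riemannian (positive definite)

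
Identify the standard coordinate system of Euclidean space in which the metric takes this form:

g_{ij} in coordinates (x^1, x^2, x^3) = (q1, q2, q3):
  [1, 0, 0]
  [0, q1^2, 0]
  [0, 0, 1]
The line element ds^2 = dq1^2 + q1^2 dq2^2 + dq3^2 is dr^2 + r^2 dθ^2 + dz^2 with q1 = r, q2 = θ, q3 = z.
cylindrical coordinates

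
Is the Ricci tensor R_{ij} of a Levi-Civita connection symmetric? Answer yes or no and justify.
R_{ij} = R^k_{ikj}; the pair symmetry R_{kilj} = R_{ljki} gives R_{ij} = R_{ji}.
Yes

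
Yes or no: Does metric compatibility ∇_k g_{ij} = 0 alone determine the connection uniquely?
One also needs vanishing torsion; metric compatibility plus torsion-freeness singles out the Levi-Civita connection.
No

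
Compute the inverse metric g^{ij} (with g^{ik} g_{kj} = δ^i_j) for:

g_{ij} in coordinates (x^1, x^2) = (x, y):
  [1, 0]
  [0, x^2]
The metric is diagonal, so g^{ij} is diagonal with entries 1/g_{ii}: diag(1, 1/(x^2)).
g^{ij}:
  [1, 0]
  [0, 1/x^2]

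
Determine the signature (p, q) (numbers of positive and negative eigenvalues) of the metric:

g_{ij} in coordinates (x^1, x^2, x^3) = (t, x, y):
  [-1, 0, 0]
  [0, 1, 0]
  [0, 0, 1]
The metric is diagonal, so its eigenvalues are the diagonal entries: -1, 1, 1 (at a generic point, where coordinate-dependent entries are positive).
2 positive, 1 negative.
(2, 1) - Lorentzian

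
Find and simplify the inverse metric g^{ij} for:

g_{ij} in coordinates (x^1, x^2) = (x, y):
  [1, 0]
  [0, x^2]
The metric is diagonal, so g^{ij} is diagonal with entries 1/g_{ii}: diag(1, 1/(x^2)).
g^{ij}:
  [1, 0]
  [0, 1/x^2]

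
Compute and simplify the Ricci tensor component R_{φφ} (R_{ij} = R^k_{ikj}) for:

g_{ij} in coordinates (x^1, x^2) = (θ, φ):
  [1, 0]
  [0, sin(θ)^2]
Non-zero Christoffel symbols (Γ^k_{ij} = Γ^k_{ji}):
Γ^θ_{φ φ} = -sin(2*θ)/2
Γ^φ_{θ φ} = 1/tan(θ)
R^θ_{φ θ φ} = ∂_θ Γ^θ_{φ φ} - ∂_φ Γ^θ_{φ θ} + Γ^θ_{θ m} Γ^m_{φ φ} - Γ^θ_{φ m} Γ^m_{φ θ}
  = (-cos(2*θ)) - (0) + (0) - (-cos(θ)^2) = sin(θ)^2
R^φ_{φ φ φ} = 0 (a repeated index in an antisymmetric pair)
R_{φφ} = R^θ_{φ θ φ} + R^φ_{φ φ φ} = (sin(θ)^2) + (0) = sin(θ)^2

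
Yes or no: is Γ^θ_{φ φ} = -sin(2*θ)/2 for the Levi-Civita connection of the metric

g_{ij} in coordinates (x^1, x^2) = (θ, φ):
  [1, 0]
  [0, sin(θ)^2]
Γ^θ_{φ φ} = (1/2) g^{θθ} (∂_φ g_{θφ} + ∂_φ g_{θφ} - ∂_θ g_{φφ}) = (1/2)(1)((0) + (0) - (sin(2*θ))) = -sin(2*θ)/2
This equals the proposed value -sin(2*θ)/2.
Yes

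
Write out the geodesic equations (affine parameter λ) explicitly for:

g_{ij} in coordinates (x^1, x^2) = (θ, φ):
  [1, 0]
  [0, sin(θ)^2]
Geodesic equation: d^2x^k/dλ^2 + Γ^k_{ij} (dx^i/dλ)(dx^j/dλ) = 0.
Non-zero Christoffel symbols:
Γ^θ_{φ φ} = -sin(2*θ)/2
Γ^φ_{θ φ} = 1/tan(θ)
Substituting (the symmetric pair Γ^k_{ij}, Γ^k_{ji} combines into a factor 2):
d^2θ/dλ^2 - (sin(2*θ)/2) (dφ/dλ)^2 = 0
d^2φ/dλ^2 + (2/tan(θ)) (dθ/dλ)(dφ/dλ) = 0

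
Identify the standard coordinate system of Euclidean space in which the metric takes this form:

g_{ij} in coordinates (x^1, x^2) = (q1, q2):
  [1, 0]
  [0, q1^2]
The line element ds^2 = dq1^2 + q1^2 dq2^2 is dr^2 + r^2 dθ^2 with q1 = r, q2 = θ.
polar coordinates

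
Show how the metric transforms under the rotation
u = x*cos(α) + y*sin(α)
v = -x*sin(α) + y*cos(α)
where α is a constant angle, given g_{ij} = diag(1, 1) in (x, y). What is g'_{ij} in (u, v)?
Invert the transformation: x = u*cos(α) - v*sin(α), y = u*sin(α) + v*cos(α)
g'_{ij} = (∂x^k/∂x'^i)(∂x^l/∂x'^j) g_{kl}; with g_{kl} = δ_{kl} this is Σ_k (∂x^k/∂x'^i)(∂x^k/∂x'^j).
Jacobian: ∂x/∂u = cos(α), ∂x/∂v = -sin(α), ∂y/∂u = sin(α), ∂y/∂v = cos(α)
g'_{uu} = (cos(α))(cos(α)) + (sin(α))(sin(α)) = 1
g'_{uv} = (cos(α))(-sin(α)) + (sin(α))(cos(α)) = 0
g'_{vv} = (-sin(α))(-sin(α)) + (cos(α))(cos(α)) = 1
g'_{ij} = diag(1, 1)
The Euclidean metric is invariant under rotations.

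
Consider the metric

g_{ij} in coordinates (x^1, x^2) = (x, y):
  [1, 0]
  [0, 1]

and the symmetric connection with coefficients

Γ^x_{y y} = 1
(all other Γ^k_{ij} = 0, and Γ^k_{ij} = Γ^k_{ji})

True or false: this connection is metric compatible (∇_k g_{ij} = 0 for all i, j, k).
Using ∇_k g_{ij} = ∂_k g_{ij} - Γ^m_{ki} g_{mj} - Γ^m_{kj} g_{im}:
∇_y g_{xy} = (0) - (0) - (1) = -1 ≠ 0
So the connection is not metric compatible (it is not the Levi-Civita connection).
False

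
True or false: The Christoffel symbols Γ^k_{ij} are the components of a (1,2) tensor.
Under a change of coordinates Γ picks up an inhomogeneous term ∂²x/∂x'∂x'; e.g. Γ = 0 in Cartesian coordinates but Γ^r_{θθ} = -r in polar coordinates on the same flat plane.
False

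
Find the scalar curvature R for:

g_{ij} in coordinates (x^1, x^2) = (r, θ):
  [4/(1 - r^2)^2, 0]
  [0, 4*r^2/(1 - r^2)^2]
Non-zero Christoffel symbols (Γ^k_{ij} = Γ^k_{ji}):
Γ^r_{r r} = 2*r/(1 - r^2)
Γ^r_{θ θ} = (r^3 + r)/(r^2 - 1)
Γ^θ_{r θ} = (-r^2 - 1)/(r^3 - r)
Ricci tensor (R_{ij} = R^k_{ikj}): R_{rr} = -4/(r^2 - 1)^2, R_{rθ} = 0, R_{θθ} = -4*r^2/(r^2 - 1)^2
Inverse metric: g^{rr} = (1 - r^2)^2/4, g^{θθ} = (1 - r^2)^2/(4*r^2)
R = g^{ij} R_{ij} = ((1 - r^2)^2/4)(-4/(r^2 - 1)^2) + ((1 - r^2)^2/(4*r^2))(-4*r^2/(r^2 - 1)^2) = -2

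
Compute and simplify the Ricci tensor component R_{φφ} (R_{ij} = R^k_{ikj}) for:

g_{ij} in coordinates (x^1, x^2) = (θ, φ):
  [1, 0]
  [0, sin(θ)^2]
Non-zero Christoffel symbols (Γ^k_{ij} = Γ^k_{ji}):
Γ^θ_{φ φ} = -sin(2*θ)/2
Γ^φ_{θ φ} = 1/tan(θ)
R^θ_{φ θ φ} = ∂_θ Γ^θ_{φ φ} - ∂_φ Γ^θ_{φ θ} + Γ^θ_{θ m} Γ^m_{φ φ} - Γ^θ_{φ m} Γ^m_{φ θ}
  = (-cos(2*θ)) - (0) + (0) - (-cos(θ)^2) = sin(θ)^2
R^φ_{φ φ φ} = 0 (a repeated index in an antisymmetric pair)
R_{φφ} = R^θ_{φ θ φ} + R^φ_{φ φ φ} = (sin(θ)^2) + (0) = sin(θ)^2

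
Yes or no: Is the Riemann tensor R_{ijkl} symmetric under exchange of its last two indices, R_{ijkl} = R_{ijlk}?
It is antisymmetric in the last pair: R_{ijkl} = -R_{ijlk}.
No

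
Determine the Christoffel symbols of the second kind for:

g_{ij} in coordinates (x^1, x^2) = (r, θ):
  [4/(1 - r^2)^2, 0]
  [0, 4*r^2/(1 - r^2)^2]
Using Γ^k_{ij} = (1/2) g^{km} (∂_i g_{mj} + ∂_j g_{mi} - ∂_m g_{ij}); the metric is diagonal, so only the m = k term contributes.
Non-zero symbols (using the symmetry Γ^k_{ij} = Γ^k_{ji}):
Γ^r_{r r} = (1/2) g^{rr} (∂_r g_{rr} + ∂_r g_{rr} - ∂_r g_{rr}) = (1/2)((1 - r^2)^2/4)((16*r/(1 - r^2)^3) + (16*r/(1 - r^2)^3) - (16*r/(1 - r^2)^3)) = 2*r/(1 - r^2)
Γ^r_{θ θ} = (1/2) g^{rr} (∂_θ g_{rθ} + ∂_θ g_{rθ} - ∂_r g_{θθ}) = (1/2)((1 - r^2)^2/4)((0) + (0) - (-8*(r^3 + r)/(r^2 - 1)^3)) = (r^3 + r)/(r^2 - 1)
Γ^θ_{r θ} = (1/2) g^{θθ} (∂_r g_{θθ} + ∂_θ g_{θr} - ∂_θ g_{rθ}) = (1/2)((1 - r^2)^2/(4*r^2))((-8*(r^3 + r)/(r^2 - 1)^3) + (0) - (0)) = (-r^2 - 1)/(r^3 - r)
All other Christoffel symbols are zero.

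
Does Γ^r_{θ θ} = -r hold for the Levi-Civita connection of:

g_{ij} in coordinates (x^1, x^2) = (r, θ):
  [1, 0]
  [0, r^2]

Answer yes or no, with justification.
Γ^r_{θ θ} = (1/2) g^{rr} (∂_θ g_{rθ} + ∂_θ g_{rθ} - ∂_r g_{θθ}) = (1/2)(1)((0) + (0) - (2*r)) = -r
This equals the proposed value -r.
Yes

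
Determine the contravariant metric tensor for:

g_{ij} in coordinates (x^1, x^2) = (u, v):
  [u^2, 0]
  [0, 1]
The metric is diagonal, so g^{ij} is diagonal with entries 1/g_{ii}: diag(1/(u^2), 1).
g^{ij}:
  [1/u^2, 0]
  [0, 1]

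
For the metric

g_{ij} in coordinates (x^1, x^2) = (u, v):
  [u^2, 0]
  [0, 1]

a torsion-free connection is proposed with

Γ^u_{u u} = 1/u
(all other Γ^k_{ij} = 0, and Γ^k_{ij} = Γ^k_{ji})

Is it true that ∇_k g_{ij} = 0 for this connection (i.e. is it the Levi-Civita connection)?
Using ∇_k g_{ij} = ∂_k g_{ij} - Γ^m_{ki} g_{mj} - Γ^m_{kj} g_{im}:
e.g. ∇_u g_{uu} = (2*u) - (u) - (u) = 0
Every component ∇_k g_{ij} vanishes: the connection is metric compatible.
Yes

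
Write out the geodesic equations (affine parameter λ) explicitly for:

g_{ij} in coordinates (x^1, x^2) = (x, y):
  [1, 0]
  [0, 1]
Geodesic equation: d^2x^k/dλ^2 + Γ^k_{ij} (dx^i/dλ)(dx^j/dλ) = 0.
All Christoffel symbols vanish, so the geodesics are straight lines:
d^2x/dλ^2 = 0
d^2y/dλ^2 = 0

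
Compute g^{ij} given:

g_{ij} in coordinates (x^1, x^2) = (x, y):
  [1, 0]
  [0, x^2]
The metric is diagonal, so g^{ij} is diagonal with entries 1/g_{ii}: diag(1, 1/(x^2)).
g^{ij}:
  [1, 0]
  [0, 1/x^2]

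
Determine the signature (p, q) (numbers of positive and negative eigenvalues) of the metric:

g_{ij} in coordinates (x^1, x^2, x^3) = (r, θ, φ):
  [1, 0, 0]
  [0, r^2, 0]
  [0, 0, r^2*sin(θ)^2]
The metric is diagonal, so its eigenvalues are the diagonal entries: 1, r^2, r^2*sin(θ)^2 (at a generic point, where coordinate-dependent entries are positive).
3 positive, 0 negative.
(3, 0) - Riemannian (positive definite)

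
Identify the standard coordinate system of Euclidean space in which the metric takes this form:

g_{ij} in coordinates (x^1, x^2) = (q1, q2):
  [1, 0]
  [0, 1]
All components are constant and the metric is the identity, i.e. orthonormal rectilinear coordinates.
Cartesian (2D) coordinates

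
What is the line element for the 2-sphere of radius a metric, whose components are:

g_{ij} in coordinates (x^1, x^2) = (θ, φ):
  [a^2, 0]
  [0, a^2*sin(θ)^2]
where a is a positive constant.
ds^2 = g_{ij} dx^i dx^j; only the non-zero components contribute.
ds^2 = a^2 dθ^2 + a^2*sin(θ)^2 dφ^2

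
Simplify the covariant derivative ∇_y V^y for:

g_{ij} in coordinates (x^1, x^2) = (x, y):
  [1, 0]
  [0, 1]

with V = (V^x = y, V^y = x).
All Christoffel symbols are zero.
∇_y V^y = ∂_y V^y + Γ^y_{y j} V^j
  = (0) + (0)(y) + (0)(x)
  = 0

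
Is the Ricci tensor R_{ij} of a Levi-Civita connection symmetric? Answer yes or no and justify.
R_{ij} = R^k_{ikj}; the pair symmetry R_{kilj} = R_{ljki} gives R_{ij} = R_{ji}.
Yes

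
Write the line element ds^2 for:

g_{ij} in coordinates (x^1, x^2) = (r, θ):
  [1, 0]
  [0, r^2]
ds^2 = g_{ij} dx^i dx^j; only the non-zero components contribute.
ds^2 = dr^2 + r^2 dθ^2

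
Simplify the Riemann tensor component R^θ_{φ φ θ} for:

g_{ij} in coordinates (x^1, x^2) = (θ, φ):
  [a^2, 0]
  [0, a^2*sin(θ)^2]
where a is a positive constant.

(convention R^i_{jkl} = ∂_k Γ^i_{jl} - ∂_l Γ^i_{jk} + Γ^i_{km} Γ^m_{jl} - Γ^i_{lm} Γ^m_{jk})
Non-zero Christoffel symbols (Γ^k_{ij} = Γ^k_{ji}):
Γ^θ_{φ φ} = -sin(2*θ)/2
Γ^φ_{θ φ} = 1/tan(θ)
R^θ_{φ φ θ} = ∂_φ Γ^θ_{φ θ} - ∂_θ Γ^θ_{φ φ} + Γ^θ_{φ m} Γ^m_{φ θ} - Γ^θ_{θ m} Γ^m_{φ φ}
  = (0) - (-cos(2*θ)) + (-cos(θ)^2) - (0) = -sin(θ)^2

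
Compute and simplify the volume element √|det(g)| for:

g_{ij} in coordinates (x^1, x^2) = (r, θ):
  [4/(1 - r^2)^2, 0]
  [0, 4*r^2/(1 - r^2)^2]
det(g) = 16*r^2/(1 - r^2)^4
√|det(g)| = 4*r/(r^2 - 1)^2
Volume element: dV = 4*r/(r^2 - 1)^2 dr dθ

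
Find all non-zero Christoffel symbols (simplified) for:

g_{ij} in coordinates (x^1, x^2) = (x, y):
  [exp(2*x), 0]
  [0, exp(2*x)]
Using Γ^k_{ij} = (1/2) g^{km} (∂_i g_{mj} + ∂_j g_{mi} - ∂_m g_{ij}); the metric is diagonal, so only the m = k term contributes.
Non-zero symbols (using the symmetry Γ^k_{ij} = Γ^k_{ji}):
Γ^x_{x x} = (1/2) g^{xx} (∂_x g_{xx} + ∂_x g_{xx} - ∂_x g_{xx}) = (1/2)(exp(-2*x))((2*exp(2*x)) + (2*exp(2*x)) - (2*exp(2*x))) = 1
Γ^x_{y y} = (1/2) g^{xx} (∂_y g_{xy} + ∂_y g_{xy} - ∂_x g_{yy}) = (1/2)(exp(-2*x))((0) + (0) - (2*exp(2*x))) = -1
Γ^y_{x y} = (1/2) g^{yy} (∂_x g_{yy} + ∂_y g_{yx} - ∂_y g_{xy}) = (1/2)(exp(-2*x))((2*exp(2*x)) + (0) - (0)) = 1
All other Christoffel symbols are zero.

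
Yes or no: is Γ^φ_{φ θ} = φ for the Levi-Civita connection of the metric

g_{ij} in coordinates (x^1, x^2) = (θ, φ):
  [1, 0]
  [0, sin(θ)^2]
Γ^φ_{φ θ} = (1/2) g^{φφ} (∂_φ g_{φθ} + ∂_θ g_{φφ} - ∂_φ g_{φθ}) = (1/2)(1/sin(θ)^2)((0) + (sin(2*θ)) - (0)) = 1/tan(θ)
This differs from the proposed value φ.
No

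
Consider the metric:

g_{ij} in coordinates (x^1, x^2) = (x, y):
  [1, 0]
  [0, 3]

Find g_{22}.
With x^1 = x, x^2 = y, g_{22} = g_{yy} is the row-2, column-2 entry of the matrix.
g_{22} = 3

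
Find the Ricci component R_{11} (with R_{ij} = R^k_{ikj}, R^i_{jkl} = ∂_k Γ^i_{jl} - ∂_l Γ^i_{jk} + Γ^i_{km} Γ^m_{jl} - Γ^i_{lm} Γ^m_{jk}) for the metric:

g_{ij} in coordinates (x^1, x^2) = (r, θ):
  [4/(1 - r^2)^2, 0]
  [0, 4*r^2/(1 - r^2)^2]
Non-zero Christoffel symbols (Γ^k_{ij} = Γ^k_{ji}):
Γ^r_{r r} = 2*r/(1 - r^2)
Γ^r_{θ θ} = (r^3 + r)/(r^2 - 1)
Γ^θ_{r θ} = (-r^2 - 1)/(r^3 - r)
R^r_{r r r} = 0 (a repeated index in an antisymmetric pair)
R^θ_{r θ r} = ∂_θ Γ^θ_{r r} - ∂_r Γ^θ_{r θ} + Γ^θ_{θ m} Γ^m_{r r} - Γ^θ_{r m} Γ^m_{r θ}
  = (0) - ((r^4 + 4*r^2 - 1)/(r^3 - r)^2) + (2*(r^2 + 1)/(r^2 - 1)^2) - ((r^2 + 1)^2/(r^3 - r)^2) = -4/(r^2 - 1)^2
R_{rr} = R^r_{r r r} + R^θ_{r θ r} = (0) + (-4/(r^2 - 1)^2) = -4/(r^2 - 1)^2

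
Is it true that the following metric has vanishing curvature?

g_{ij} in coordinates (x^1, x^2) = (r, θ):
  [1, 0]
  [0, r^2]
Non-zero Christoffel symbols:
Γ^r_{θ θ} = -r
Γ^θ_{r θ} = 1/r
Ricci tensor: R_{rr} = 0, R_{rθ} = 0, R_{θθ} = 0
All R_{ij} vanish; in 2 dimensions the Riemann tensor is fully determined by the Ricci tensor, so R^i_{jkl} = 0: the metric is flat (curvilinear coordinates on flat space).
Yes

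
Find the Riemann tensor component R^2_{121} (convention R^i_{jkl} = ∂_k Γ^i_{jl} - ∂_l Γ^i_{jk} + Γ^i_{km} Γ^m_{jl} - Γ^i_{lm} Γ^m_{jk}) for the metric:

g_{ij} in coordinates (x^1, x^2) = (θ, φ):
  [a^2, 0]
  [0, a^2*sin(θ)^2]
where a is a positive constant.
Non-zero Christoffel symbols (Γ^k_{ij} = Γ^k_{ji}):
Γ^θ_{φ φ} = -sin(2*θ)/2
Γ^φ_{θ φ} = 1/tan(θ)
R^φ_{θ φ θ} = ∂_φ Γ^φ_{θ θ} - ∂_θ Γ^φ_{θ φ} + Γ^φ_{φ m} Γ^m_{θ θ} - Γ^φ_{θ m} Γ^m_{θ φ}
  = (0) - (-1/sin(θ)^2) + (0) - (1/tan(θ)^2) = 1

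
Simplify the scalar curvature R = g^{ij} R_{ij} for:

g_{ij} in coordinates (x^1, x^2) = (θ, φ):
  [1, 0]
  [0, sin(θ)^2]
Non-zero Christoffel symbols (Γ^k_{ij} = Γ^k_{ji}):
Γ^θ_{φ φ} = -sin(2*θ)/2
Γ^φ_{θ φ} = 1/tan(θ)
Ricci tensor (R_{ij} = R^k_{ikj}): R_{θθ} = 1, R_{θφ} = 0, R_{φφ} = sin(θ)^2
Inverse metric: g^{θθ} = 1, g^{φφ} = 1/sin(θ)^2
R = g^{ij} R_{ij} = (1)(1) + (1/sin(θ)^2)(sin(θ)^2) = 2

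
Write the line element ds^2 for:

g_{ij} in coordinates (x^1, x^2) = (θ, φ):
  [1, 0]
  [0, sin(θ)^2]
ds^2 = g_{ij} dx^i dx^j; only the non-zero components contribute.
ds^2 = dθ^2 + sin(θ)^2 dφ^2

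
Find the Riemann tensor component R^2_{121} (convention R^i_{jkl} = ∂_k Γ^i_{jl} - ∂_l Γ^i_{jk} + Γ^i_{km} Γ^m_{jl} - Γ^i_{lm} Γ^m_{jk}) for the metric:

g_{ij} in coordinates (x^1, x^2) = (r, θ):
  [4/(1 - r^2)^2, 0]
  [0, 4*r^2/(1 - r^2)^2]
Non-zero Christoffel symbols (Γ^k_{ij} = Γ^k_{ji}):
Γ^r_{r r} = 2*r/(1 - r^2)
Γ^r_{θ θ} = (r^3 + r)/(r^2 - 1)
Γ^θ_{r θ} = (-r^2 - 1)/(r^3 - r)
R^θ_{r θ r} = ∂_θ Γ^θ_{r r} - ∂_r Γ^θ_{r θ} + Γ^θ_{θ m} Γ^m_{r r} - Γ^θ_{r m} Γ^m_{r θ}
  = (0) - ((r^4 + 4*r^2 - 1)/(r^3 - r)^2) + (2*(r^2 + 1)/(r^2 - 1)^2) - ((r^2 + 1)^2/(r^3 - r)^2) = -4/(r^2 - 1)^2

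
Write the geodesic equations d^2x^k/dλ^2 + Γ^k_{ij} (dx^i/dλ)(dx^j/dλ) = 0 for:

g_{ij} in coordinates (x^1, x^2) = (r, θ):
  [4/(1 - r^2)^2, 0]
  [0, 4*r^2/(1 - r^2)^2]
Geodesic equation: d^2x^k/dλ^2 + Γ^k_{ij} (dx^i/dλ)(dx^j/dλ) = 0.
Non-zero Christoffel symbols:
Γ^r_{r r} = 2*r/(1 - r^2)
Γ^r_{θ θ} = (r^3 + r)/(r^2 - 1)
Γ^θ_{r θ} = (-r^2 - 1)/(r^3 - r)
Substituting (the symmetric pair Γ^k_{ij}, Γ^k_{ji} combines into a factor 2):
d^2r/dλ^2 + (2*r/(1 - r^2)) (dr/dλ)^2 + ((r^3 + r)/(r^2 - 1)) (dθ/dλ)^2 = 0
d^2θ/dλ^2 + ((-2*r^2 - 2)/(r^3 - r)) (dr/dλ)(dθ/dλ) = 0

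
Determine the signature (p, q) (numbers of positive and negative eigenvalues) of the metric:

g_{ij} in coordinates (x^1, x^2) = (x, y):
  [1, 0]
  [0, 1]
The metric is diagonal, so its eigenvalues are the diagonal entries: 1, 1 (at a generic point, where coordinate-dependent entries are positive).
2 positive, 0 negative.
(2, 0) - Riemannian (positive definite)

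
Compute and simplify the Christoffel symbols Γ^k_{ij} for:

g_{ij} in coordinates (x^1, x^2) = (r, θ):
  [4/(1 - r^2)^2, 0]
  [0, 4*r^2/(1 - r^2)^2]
Using Γ^k_{ij} = (1/2) g^{km} (∂_i g_{mj} + ∂_j g_{mi} - ∂_m g_{ij}); the metric is diagonal, so only the m = k term contributes.
Non-zero symbols (using the symmetry Γ^k_{ij} = Γ^k_{ji}):
Γ^r_{r r} = (1/2) g^{rr} (∂_r g_{rr} + ∂_r g_{rr} - ∂_r g_{rr}) = (1/2)((1 - r^2)^2/4)((16*r/(1 - r^2)^3) + (16*r/(1 - r^2)^3) - (16*r/(1 - r^2)^3)) = 2*r/(1 - r^2)
Γ^r_{θ θ} = (1/2) g^{rr} (∂_θ g_{rθ} + ∂_θ g_{rθ} - ∂_r g_{θθ}) = (1/2)((1 - r^2)^2/4)((0) + (0) - (-8*(r^3 + r)/(r^2 - 1)^3)) = (r^3 + r)/(r^2 - 1)
Γ^θ_{r θ} = (1/2) g^{θθ} (∂_r g_{θθ} + ∂_θ g_{θr} - ∂_θ g_{rθ}) = (1/2)((1 - r^2)^2/(4*r^2))((-8*(r^3 + r)/(r^2 - 1)^3) + (0) - (0)) = (-r^2 - 1)/(r^3 - r)
All other Christoffel symbols are zero.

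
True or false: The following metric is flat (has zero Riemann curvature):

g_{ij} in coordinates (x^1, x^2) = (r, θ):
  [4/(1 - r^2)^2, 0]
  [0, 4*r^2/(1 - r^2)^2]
Non-zero Christoffel symbols:
Γ^r_{r r} = 2*r/(1 - r^2)
Γ^r_{θ θ} = (r^3 + r)/(r^2 - 1)
Γ^θ_{r θ} = (-r^2 - 1)/(r^3 - r)
Ricci tensor: R_{rr} = -4/(r^2 - 1)^2, R_{rθ} = 0, R_{θθ} = -4*r^2/(r^2 - 1)^2
The Ricci tensor is non-zero, so the Riemann tensor is non-zero: not flat.
False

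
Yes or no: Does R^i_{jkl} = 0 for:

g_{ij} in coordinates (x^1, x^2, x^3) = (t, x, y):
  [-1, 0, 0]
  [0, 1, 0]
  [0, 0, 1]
All metric components are constant, so every Christoffel symbol vanishes and R^i_{jkl} = 0.
Yes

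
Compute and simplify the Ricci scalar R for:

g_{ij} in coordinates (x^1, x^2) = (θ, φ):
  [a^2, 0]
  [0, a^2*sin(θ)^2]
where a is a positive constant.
Non-zero Christoffel symbols (Γ^k_{ij} = Γ^k_{ji}):
Γ^θ_{φ φ} = -sin(2*θ)/2
Γ^φ_{θ φ} = 1/tan(θ)
Ricci tensor (R_{ij} = R^k_{ikj}): R_{θθ} = 1, R_{θφ} = 0, R_{φφ} = sin(θ)^2
Inverse metric: g^{θθ} = 1/a^2, g^{φφ} = 1/(a^2*sin(θ)^2)
R = g^{ij} R_{ij} = (1/a^2)(1) + (1/(a^2*sin(θ)^2))(sin(θ)^2) = 2/a^2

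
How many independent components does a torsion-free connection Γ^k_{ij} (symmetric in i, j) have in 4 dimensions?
Γ^k_{ij} has n choices for the upper index and n(n+1)/2 independent symmetric lower index pairs.
Total = 4 × 4×5/2 = 4 × 10 = 40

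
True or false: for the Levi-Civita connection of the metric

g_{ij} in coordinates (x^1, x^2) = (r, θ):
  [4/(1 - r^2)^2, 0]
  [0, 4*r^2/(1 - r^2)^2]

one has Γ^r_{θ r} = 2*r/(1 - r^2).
Γ^r_{θ r} = (1/2) g^{rr} (∂_θ g_{rr} + ∂_r g_{rθ} - ∂_r g_{θr}) = (1/2)((1 - r^2)^2/4)((0) + (0) - (0)) = 0
This differs from the proposed value 2*r/(1 - r^2).
False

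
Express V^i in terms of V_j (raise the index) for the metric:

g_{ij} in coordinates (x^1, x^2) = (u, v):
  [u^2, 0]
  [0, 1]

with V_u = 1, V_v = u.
Inverse metric (diagonal): g^{uu} = 1/u^2, g^{vv} = 1
V^i = g^{ij} V_j:
V^u = (1/u^2)(1) + (0)(u) = 1/u^2
V^v = (0)(1) + (1)(u) = u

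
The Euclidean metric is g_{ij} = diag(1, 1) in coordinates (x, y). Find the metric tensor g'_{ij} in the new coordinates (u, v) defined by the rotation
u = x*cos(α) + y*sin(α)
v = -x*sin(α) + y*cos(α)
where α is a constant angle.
Invert the transformation: x = u*cos(α) - v*sin(α), y = u*sin(α) + v*cos(α)
g'_{ij} = (∂x^k/∂x'^i)(∂x^l/∂x'^j) g_{kl}; with g_{kl} = δ_{kl} this is Σ_k (∂x^k/∂x'^i)(∂x^k/∂x'^j).
Jacobian: ∂x/∂u = cos(α), ∂x/∂v = -sin(α), ∂y/∂u = sin(α), ∂y/∂v = cos(α)
g'_{uu} = (cos(α))(cos(α)) + (sin(α))(sin(α)) = 1
g'_{uv} = (cos(α))(-sin(α)) + (sin(α))(cos(α)) = 0
g'_{vv} = (-sin(α))(-sin(α)) + (cos(α))(cos(α)) = 1
g'_{ij} = diag(1, 1)
The Euclidean metric is invariant under rotations.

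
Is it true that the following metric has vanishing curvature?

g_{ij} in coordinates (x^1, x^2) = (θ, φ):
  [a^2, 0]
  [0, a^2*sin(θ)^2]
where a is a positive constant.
Non-zero Christoffel symbols:
Γ^θ_{φ φ} = -sin(2*θ)/2
Γ^φ_{θ φ} = 1/tan(θ)
Ricci tensor: R_{θθ} = 1, R_{θφ} = 0, R_{φφ} = sin(θ)^2
The Ricci tensor is non-zero, so the Riemann tensor is non-zero: not flat.
No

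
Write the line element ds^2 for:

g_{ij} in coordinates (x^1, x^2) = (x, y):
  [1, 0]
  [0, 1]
ds^2 = g_{ij} dx^i dx^j; only the non-zero components contribute.
ds^2 = dx^2 + dy^2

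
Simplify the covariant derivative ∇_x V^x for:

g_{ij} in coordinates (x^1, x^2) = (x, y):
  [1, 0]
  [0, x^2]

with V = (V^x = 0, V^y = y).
Non-zero Christoffel symbols:
Γ^x_{y y} = -x
Γ^y_{x y} = 1/x
∇_x V^x = ∂_x V^x + Γ^x_{x j} V^j
  = (0) + (0)(0) + (0)(y)
  = 0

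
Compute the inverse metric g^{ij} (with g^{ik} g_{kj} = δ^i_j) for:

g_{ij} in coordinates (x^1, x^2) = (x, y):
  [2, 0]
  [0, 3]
The metric is diagonal, so g^{ij} is diagonal with entries 1/g_{ii}: diag(1/2, 1/3).
g^{ij}:
  [1/2, 0]
  [0, 1/3]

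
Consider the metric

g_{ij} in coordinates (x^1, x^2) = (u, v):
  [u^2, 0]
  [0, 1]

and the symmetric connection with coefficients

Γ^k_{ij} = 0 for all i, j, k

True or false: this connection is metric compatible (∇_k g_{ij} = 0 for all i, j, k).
Using ∇_k g_{ij} = ∂_k g_{ij} - Γ^m_{ki} g_{mj} - Γ^m_{kj} g_{im}:
∇_u g_{uu} = (2*u) - (0) - (0) = 2*u ≠ 0
So the connection is not metric compatible (it is not the Levi-Civita connection).
False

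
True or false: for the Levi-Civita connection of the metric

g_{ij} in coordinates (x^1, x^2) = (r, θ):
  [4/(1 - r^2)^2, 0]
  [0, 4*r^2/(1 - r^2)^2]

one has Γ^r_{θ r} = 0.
Γ^r_{θ r} = (1/2) g^{rr} (∂_θ g_{rr} + ∂_r g_{rθ} - ∂_r g_{θr}) = (1/2)((1 - r^2)^2/4)((0) + (0) - (0)) = 0
This equals the proposed value 0.
True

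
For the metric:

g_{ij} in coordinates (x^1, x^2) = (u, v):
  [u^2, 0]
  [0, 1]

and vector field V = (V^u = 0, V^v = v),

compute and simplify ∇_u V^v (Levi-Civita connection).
Non-zero Christoffel symbols:
Γ^u_{u u} = 1/u
∇_u V^v = ∂_u V^v + Γ^v_{u j} V^j
  = (0) + (0)(0) + (0)(v)
  = 0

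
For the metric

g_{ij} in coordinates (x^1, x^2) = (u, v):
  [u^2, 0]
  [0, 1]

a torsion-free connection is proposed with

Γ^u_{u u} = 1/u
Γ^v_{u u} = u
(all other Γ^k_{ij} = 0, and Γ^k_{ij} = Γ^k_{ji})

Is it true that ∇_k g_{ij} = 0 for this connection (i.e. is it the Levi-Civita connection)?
Using ∇_k g_{ij} = ∂_k g_{ij} - Γ^m_{ki} g_{mj} - Γ^m_{kj} g_{im}:
∇_u g_{uv} = (0) - (u) - (0) = -u ≠ 0
So the connection is not metric compatible (it is not the Levi-Civita connection).
No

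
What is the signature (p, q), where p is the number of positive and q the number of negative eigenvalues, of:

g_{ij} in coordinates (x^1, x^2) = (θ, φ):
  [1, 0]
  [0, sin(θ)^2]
The metric is diagonal, so its eigenvalues are the diagonal entries: 1, sin(θ)^2 (at a generic point, where coordinate-dependent entries are positive).
2 positive, 0 negative.
(2, 0) - Riemannian (positive definite)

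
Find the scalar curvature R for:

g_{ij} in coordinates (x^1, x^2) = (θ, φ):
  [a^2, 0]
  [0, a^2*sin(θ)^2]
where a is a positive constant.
Non-zero Christoffel symbols (Γ^k_{ij} = Γ^k_{ji}):
Γ^θ_{φ φ} = -sin(2*θ)/2
Γ^φ_{θ φ} = 1/tan(θ)
Ricci tensor (R_{ij} = R^k_{ikj}): R_{θθ} = 1, R_{θφ} = 0, R_{φφ} = sin(θ)^2
Inverse metric: g^{θθ} = 1/a^2, g^{φφ} = 1/(a^2*sin(θ)^2)
R = g^{ij} R_{ij} = (1/a^2)(1) + (1/(a^2*sin(θ)^2))(sin(θ)^2) = 2/a^2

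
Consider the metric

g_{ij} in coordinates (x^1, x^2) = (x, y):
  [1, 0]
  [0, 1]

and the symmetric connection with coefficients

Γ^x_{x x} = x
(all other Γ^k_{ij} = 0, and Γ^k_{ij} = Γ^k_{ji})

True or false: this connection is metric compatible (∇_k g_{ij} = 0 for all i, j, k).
Using ∇_k g_{ij} = ∂_k g_{ij} - Γ^m_{ki} g_{mj} - Γ^m_{kj} g_{im}:
∇_x g_{xx} = (0) - (x) - (x) = -2*x ≠ 0
So the connection is not metric compatible (it is not the Levi-Civita connection).
False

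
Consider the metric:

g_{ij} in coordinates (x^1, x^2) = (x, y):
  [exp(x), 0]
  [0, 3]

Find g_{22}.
With x^1 = x, x^2 = y, g_{22} = g_{yy} is the row-2, column-2 entry of the matrix.
g_{22} = 3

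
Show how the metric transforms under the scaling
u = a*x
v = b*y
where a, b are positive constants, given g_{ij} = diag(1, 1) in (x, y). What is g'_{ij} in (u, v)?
Invert the transformation: x = u/a, y = v/b
g'_{ij} = (∂x^k/∂x'^i)(∂x^l/∂x'^j) g_{kl}; with g_{kl} = δ_{kl} this is Σ_k (∂x^k/∂x'^i)(∂x^k/∂x'^j).
Jacobian: ∂x/∂u = 1/a, ∂x/∂v = 0, ∂y/∂u = 0, ∂y/∂v = 1/b
g'_{uu} = (1/a)(1/a) + (0)(0) = 1/a^2
g'_{uv} = (1/a)(0) + (0)(1/b) = 0
g'_{vv} = (0)(0) + (1/b)(1/b) = 1/b^2
g'_{ij} = diag(1/a^2, 1/b^2)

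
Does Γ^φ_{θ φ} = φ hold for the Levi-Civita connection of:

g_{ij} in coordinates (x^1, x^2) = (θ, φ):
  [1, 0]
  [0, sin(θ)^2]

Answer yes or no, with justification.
Γ^φ_{θ φ} = (1/2) g^{φφ} (∂_θ g_{φφ} + ∂_φ g_{φθ} - ∂_φ g_{θφ}) = (1/2)(1/sin(θ)^2)((sin(2*θ)) + (0) - (0)) = 1/tan(θ)
This differs from the proposed value φ.
No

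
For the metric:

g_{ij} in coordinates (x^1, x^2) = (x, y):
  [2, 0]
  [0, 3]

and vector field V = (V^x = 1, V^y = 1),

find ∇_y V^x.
All Christoffel symbols are zero.
∇_y V^x = ∂_y V^x + Γ^x_{y j} V^j
  = (0) + (0)(1) + (0)(1)
  = 0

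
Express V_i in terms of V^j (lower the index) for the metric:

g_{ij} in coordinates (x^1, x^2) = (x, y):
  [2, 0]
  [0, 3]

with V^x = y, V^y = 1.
V_i = g_{ij} V^j:
V_x = (2)(y) + (0)(1) = 2*y
V_y = (0)(y) + (3)(1) = 3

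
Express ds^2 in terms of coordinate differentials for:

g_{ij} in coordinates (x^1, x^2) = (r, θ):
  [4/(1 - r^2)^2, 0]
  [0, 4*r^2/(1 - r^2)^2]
ds^2 = g_{ij} dx^i dx^j; only the non-zero components contribute.
ds^2 = (4/(1 - r^2)^2) dr^2 + (4*r^2/(1 - r^2)^2) dθ^2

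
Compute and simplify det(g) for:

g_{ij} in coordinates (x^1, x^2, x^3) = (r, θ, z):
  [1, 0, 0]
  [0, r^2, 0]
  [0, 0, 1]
Diagonal metric: det(g) = g_{11}·g_{22}·g_{33}
= (1)·(r^2)·(1)
det(g) = r^2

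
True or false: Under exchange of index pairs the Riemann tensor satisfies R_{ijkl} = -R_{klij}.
The pair-exchange symmetry has a plus sign: R_{ijkl} = +R_{klij}.
False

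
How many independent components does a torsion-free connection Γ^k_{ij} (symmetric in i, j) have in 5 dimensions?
Γ^k_{ij} has n choices for the upper index and n(n+1)/2 independent symmetric lower index pairs.
Total = 5 × 5×6/2 = 5 × 15 = 75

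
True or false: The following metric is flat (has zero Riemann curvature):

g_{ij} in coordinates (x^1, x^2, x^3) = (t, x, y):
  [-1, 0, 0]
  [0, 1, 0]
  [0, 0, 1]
All metric components are constant, so every Christoffel symbol vanishes and R^i_{jkl} = 0.
True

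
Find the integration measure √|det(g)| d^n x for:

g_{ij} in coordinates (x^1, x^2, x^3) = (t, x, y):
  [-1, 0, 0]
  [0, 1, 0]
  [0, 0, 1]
det(g) = -1
√|det(g)| = 1
Volume element: dV = 1 dt dx dy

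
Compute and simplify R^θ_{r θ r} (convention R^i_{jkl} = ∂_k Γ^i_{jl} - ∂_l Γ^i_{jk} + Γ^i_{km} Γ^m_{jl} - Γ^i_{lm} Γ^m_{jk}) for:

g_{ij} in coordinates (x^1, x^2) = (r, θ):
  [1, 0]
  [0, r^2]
Non-zero Christoffel symbols (Γ^k_{ij} = Γ^k_{ji}):
Γ^r_{θ θ} = -r
Γ^θ_{r θ} = 1/r
R^θ_{r θ r} = ∂_θ Γ^θ_{r r} - ∂_r Γ^θ_{r θ} + Γ^θ_{θ m} Γ^m_{r r} - Γ^θ_{r m} Γ^m_{r θ}
  = (0) - (-1/r^2) + (0) - (1/r^2) = 0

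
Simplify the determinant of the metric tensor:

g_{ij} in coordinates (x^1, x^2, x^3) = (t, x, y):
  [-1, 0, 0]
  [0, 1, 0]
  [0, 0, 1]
Diagonal metric: det(g) = g_{11}·g_{22}·g_{33}
= (-1)·(1)·(1)
det(g) = -1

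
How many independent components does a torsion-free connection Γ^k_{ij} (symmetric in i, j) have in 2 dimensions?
Γ^k_{ij} has n choices for the upper index and n(n+1)/2 independent symmetric lower index pairs.
Total = 2 × 2×3/2 = 2 × 3 = 6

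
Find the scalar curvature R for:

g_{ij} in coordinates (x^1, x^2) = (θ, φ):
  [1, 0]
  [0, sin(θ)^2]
Non-zero Christoffel symbols (Γ^k_{ij} = Γ^k_{ji}):
Γ^θ_{φ φ} = -sin(2*θ)/2
Γ^φ_{θ φ} = 1/tan(θ)
Ricci tensor (R_{ij} = R^k_{ikj}): R_{θθ} = 1, R_{θφ} = 0, R_{φφ} = sin(θ)^2
Inverse metric: g^{θθ} = 1, g^{φφ} = 1/sin(θ)^2
R = g^{ij} R_{ij} = (1)(1) + (1/sin(θ)^2)(sin(θ)^2) = 2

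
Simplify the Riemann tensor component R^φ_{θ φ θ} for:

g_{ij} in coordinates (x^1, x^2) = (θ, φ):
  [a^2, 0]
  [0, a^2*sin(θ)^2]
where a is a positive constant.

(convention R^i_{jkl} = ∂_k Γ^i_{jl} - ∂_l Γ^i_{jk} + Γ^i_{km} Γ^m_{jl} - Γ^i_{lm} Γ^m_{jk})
Non-zero Christoffel symbols (Γ^k_{ij} = Γ^k_{ji}):
Γ^θ_{φ φ} = -sin(2*θ)/2
Γ^φ_{θ φ} = 1/tan(θ)
R^φ_{θ φ θ} = ∂_φ Γ^φ_{θ θ} - ∂_θ Γ^φ_{θ φ} + Γ^φ_{φ m} Γ^m_{θ θ} - Γ^φ_{θ m} Γ^m_{θ φ}
  = (0) - (-1/sin(θ)^2) + (0) - (1/tan(θ)^2) = 1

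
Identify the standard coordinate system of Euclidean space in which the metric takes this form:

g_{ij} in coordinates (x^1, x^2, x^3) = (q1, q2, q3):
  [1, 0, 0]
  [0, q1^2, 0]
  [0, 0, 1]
The line element ds^2 = dq1^2 + q1^2 dq2^2 + dq3^2 is dr^2 + r^2 dθ^2 + dz^2 with q1 = r, q2 = θ, q3 = z.
cylindrical coordinates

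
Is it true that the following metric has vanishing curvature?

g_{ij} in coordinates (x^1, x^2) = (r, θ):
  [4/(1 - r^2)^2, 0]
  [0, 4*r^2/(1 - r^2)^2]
Non-zero Christoffel symbols:
Γ^r_{r r} = 2*r/(1 - r^2)
Γ^r_{θ θ} = (r^3 + r)/(r^2 - 1)
Γ^θ_{r θ} = (-r^2 - 1)/(r^3 - r)
Ricci tensor: R_{rr} = -4/(r^2 - 1)^2, R_{rθ} = 0, R_{θθ} = -4*r^2/(r^2 - 1)^2
The Ricci tensor is non-zero, so the Riemann tensor is non-zero: not flat.
No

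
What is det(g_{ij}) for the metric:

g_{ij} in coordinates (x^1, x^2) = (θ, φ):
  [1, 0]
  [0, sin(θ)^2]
For a 2×2 metric: det(g) = g_{11}·g_{22} - g_{12}·g_{21}
= (1)·(sin(θ)^2) - (0)·(0)
= sin(θ)^2 - 0
det(g) = sin(θ)^2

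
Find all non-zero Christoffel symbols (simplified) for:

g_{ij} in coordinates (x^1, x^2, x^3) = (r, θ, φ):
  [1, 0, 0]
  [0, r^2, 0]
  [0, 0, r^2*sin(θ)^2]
Using Γ^k_{ij} = (1/2) g^{km} (∂_i g_{mj} + ∂_j g_{mi} - ∂_m g_{ij}); the metric is diagonal, so only the m = k term contributes.
Non-zero symbols (using the symmetry Γ^k_{ij} = Γ^k_{ji}):
Γ^r_{θ θ} = (1/2) g^{rr} (∂_θ g_{rθ} + ∂_θ g_{rθ} - ∂_r g_{θθ}) = (1/2)(1)((0) + (0) - (2*r)) = -r
Γ^r_{φ φ} = (1/2) g^{rr} (∂_φ g_{rφ} + ∂_φ g_{rφ} - ∂_r g_{φφ}) = (1/2)(1)((0) + (0) - (2*r*sin(θ)^2)) = -r*sin(θ)^2
Γ^θ_{r θ} = (1/2) g^{θθ} (∂_r g_{θθ} + ∂_θ g_{θr} - ∂_θ g_{rθ}) = (1/2)(1/r^2)((2*r) + (0) - (0)) = 1/r
Γ^θ_{φ φ} = (1/2) g^{θθ} (∂_φ g_{θφ} + ∂_φ g_{θφ} - ∂_θ g_{φφ}) = (1/2)(1/r^2)((0) + (0) - (r^2*sin(2*θ))) = -sin(2*θ)/2
Γ^φ_{r φ} = (1/2) g^{φφ} (∂_r g_{φφ} + ∂_φ g_{φr} - ∂_φ g_{rφ}) = (1/2)(1/(r^2*sin(θ)^2))((2*r*sin(θ)^2) + (0) - (0)) = 1/r
Γ^φ_{θ φ} = (1/2) g^{φφ} (∂_θ g_{φφ} + ∂_φ g_{φθ} - ∂_φ g_{θφ}) = (1/2)(1/(r^2*sin(θ)^2))((r^2*sin(2*θ)) + (0) - (0)) = 1/tan(θ)
All other Christoffel symbols are zero.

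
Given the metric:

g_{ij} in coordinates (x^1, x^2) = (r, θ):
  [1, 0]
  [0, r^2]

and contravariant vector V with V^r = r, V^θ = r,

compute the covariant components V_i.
V_i = g_{ij} V^j:
V_r = (1)(r) + (0)(r) = r
V_θ = (0)(r) + (r^2)(r) = r^3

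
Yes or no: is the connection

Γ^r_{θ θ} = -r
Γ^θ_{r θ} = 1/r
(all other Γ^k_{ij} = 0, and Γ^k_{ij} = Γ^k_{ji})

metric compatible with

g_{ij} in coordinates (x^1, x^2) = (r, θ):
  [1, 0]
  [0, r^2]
Using ∇_k g_{ij} = ∂_k g_{ij} - Γ^m_{ki} g_{mj} - Γ^m_{kj} g_{im}:
e.g. ∇_r g_{θθ} = (2*r) - (r) - (r) = 0
Every component ∇_k g_{ij} vanishes: the connection is metric compatible.
Yes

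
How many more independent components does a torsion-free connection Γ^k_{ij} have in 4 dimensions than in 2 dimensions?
Independent components in n dimensions: n × n(n+1)/2 = n^2(n+1)/2.
4D: 4 × 10 = 40
2D: 2 × 3 = 6
Difference = 40 - 6 = 34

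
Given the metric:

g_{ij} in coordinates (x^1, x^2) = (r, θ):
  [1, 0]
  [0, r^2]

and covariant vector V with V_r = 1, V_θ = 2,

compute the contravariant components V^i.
Inverse metric (diagonal): g^{rr} = 1, g^{θθ} = 1/r^2
V^i = g^{ij} V_j:
V^r = (1)(1) + (0)(2) = 1
V^θ = (0)(1) + (1/r^2)(2) = 2/r^2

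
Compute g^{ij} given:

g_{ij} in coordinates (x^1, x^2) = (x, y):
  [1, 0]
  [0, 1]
The metric is diagonal, so g^{ij} is diagonal with entries 1/g_{ii}: diag(1, 1).
g^{ij}:
  [1, 0]
  [0, 1]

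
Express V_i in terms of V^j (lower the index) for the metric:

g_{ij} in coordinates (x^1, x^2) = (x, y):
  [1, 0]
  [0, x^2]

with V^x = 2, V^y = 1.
V_i = g_{ij} V^j:
V_x = (1)(2) + (0)(1) = 2
V_y = (0)(2) + (x^2)(1) = x^2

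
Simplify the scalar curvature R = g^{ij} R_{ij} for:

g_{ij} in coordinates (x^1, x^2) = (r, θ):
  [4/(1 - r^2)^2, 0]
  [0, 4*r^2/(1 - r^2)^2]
Non-zero Christoffel symbols (Γ^k_{ij} = Γ^k_{ji}):
Γ^r_{r r} = 2*r/(1 - r^2)
Γ^r_{θ θ} = (r^3 + r)/(r^2 - 1)
Γ^θ_{r θ} = (-r^2 - 1)/(r^3 - r)
Ricci tensor (R_{ij} = R^k_{ikj}): R_{rr} = -4/(r^2 - 1)^2, R_{rθ} = 0, R_{θθ} = -4*r^2/(r^2 - 1)^2
Inverse metric: g^{rr} = (1 - r^2)^2/4, g^{θθ} = (1 - r^2)^2/(4*r^2)
R = g^{ij} R_{ij} = ((1 - r^2)^2/4)(-4/(r^2 - 1)^2) + ((1 - r^2)^2/(4*r^2))(-4*r^2/(r^2 - 1)^2) = -2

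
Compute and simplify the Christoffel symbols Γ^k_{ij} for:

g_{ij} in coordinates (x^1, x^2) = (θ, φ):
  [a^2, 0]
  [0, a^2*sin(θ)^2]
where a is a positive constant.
Using Γ^k_{ij} = (1/2) g^{km} (∂_i g_{mj} + ∂_j g_{mi} - ∂_m g_{ij}); the metric is diagonal, so only the m = k term contributes.
Non-zero symbols (using the symmetry Γ^k_{ij} = Γ^k_{ji}):
Γ^θ_{φ φ} = (1/2) g^{θθ} (∂_φ g_{θφ} + ∂_φ g_{θφ} - ∂_θ g_{φφ}) = (1/2)(1/a^2)((0) + (0) - (a^2*sin(2*θ))) = -sin(2*θ)/2
Γ^φ_{θ φ} = (1/2) g^{φφ} (∂_θ g_{φφ} + ∂_φ g_{φθ} - ∂_φ g_{θφ}) = (1/2)(1/(a^2*sin(θ)^2))((a^2*sin(2*θ)) + (0) - (0)) = 1/tan(θ)
All other Christoffel symbols are zero.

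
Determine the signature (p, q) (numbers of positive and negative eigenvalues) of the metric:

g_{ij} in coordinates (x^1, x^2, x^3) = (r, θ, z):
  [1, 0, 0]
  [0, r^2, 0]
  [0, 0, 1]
The metric is diagonal, so its eigenvalues are the diagonal entries: 1, r^2, 1 (at a generic point, where coordinate-dependent entries are positive).
3 positive, 0 negative.
(3, 0) - Riemannian (positive definite)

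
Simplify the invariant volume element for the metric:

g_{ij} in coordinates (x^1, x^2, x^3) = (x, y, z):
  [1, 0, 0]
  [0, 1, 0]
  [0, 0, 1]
det(g) = 1
√|det(g)| = 1
Volume element: dV = 1 dx dy dz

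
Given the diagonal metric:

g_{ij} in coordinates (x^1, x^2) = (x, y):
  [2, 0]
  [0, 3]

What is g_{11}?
With x^1 = x, x^2 = y, g_{11} = g_{xx} is the row-1, column-1 entry of the matrix.
g_{11} = 2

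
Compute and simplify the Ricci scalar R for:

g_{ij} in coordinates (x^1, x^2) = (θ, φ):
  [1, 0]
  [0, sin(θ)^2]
Non-zero Christoffel symbols (Γ^k_{ij} = Γ^k_{ji}):
Γ^θ_{φ φ} = -sin(2*θ)/2
Γ^φ_{θ φ} = 1/tan(θ)
Ricci tensor (R_{ij} = R^k_{ikj}): R_{θθ} = 1, R_{θφ} = 0, R_{φφ} = sin(θ)^2
Inverse metric: g^{θθ} = 1, g^{φφ} = 1/sin(θ)^2
R = g^{ij} R_{ij} = (1)(1) + (1/sin(θ)^2)(sin(θ)^2) = 2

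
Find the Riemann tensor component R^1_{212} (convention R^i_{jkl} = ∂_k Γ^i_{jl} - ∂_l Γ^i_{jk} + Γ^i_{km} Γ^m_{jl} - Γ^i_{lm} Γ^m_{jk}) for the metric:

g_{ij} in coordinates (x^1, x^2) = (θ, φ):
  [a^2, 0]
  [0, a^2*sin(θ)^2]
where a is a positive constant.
Non-zero Christoffel symbols (Γ^k_{ij} = Γ^k_{ji}):
Γ^θ_{φ φ} = -sin(2*θ)/2
Γ^φ_{θ φ} = 1/tan(θ)
R^θ_{φ θ φ} = ∂_θ Γ^θ_{φ φ} - ∂_φ Γ^θ_{φ θ} + Γ^θ_{θ m} Γ^m_{φ φ} - Γ^θ_{φ m} Γ^m_{φ θ}
  = (-cos(2*θ)) - (0) + (0) - (-cos(θ)^2) = sin(θ)^2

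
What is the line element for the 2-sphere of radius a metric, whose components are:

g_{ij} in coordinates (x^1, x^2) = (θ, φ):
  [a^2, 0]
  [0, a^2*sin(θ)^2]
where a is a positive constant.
ds^2 = g_{ij} dx^i dx^j; only the non-zero components contribute.
ds^2 = a^2 dθ^2 + a^2*sin(θ)^2 dφ^2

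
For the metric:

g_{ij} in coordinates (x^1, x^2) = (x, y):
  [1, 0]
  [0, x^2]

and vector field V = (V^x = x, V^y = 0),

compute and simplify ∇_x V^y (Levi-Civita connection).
Non-zero Christoffel symbols:
Γ^x_{y y} = -x
Γ^y_{x y} = 1/x
∇_x V^y = ∂_x V^y + Γ^y_{x j} V^j
  = (0) + (0)(x) + (1/x)(0)
  = 0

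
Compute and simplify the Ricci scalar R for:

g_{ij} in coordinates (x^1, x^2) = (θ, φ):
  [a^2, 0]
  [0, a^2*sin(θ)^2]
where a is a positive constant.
Non-zero Christoffel symbols (Γ^k_{ij} = Γ^k_{ji}):
Γ^θ_{φ φ} = -sin(2*θ)/2
Γ^φ_{θ φ} = 1/tan(θ)
Ricci tensor (R_{ij} = R^k_{ikj}): R_{θθ} = 1, R_{θφ} = 0, R_{φφ} = sin(θ)^2
Inverse metric: g^{θθ} = 1/a^2, g^{φφ} = 1/(a^2*sin(θ)^2)
R = g^{ij} R_{ij} = (1/a^2)(1) + (1/(a^2*sin(θ)^2))(sin(θ)^2) = 2/a^2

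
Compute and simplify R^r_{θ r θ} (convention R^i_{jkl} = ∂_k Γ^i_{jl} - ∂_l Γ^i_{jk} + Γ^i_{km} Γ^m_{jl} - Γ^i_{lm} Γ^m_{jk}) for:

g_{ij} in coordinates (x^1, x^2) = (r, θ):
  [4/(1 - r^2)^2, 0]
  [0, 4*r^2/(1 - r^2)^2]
Non-zero Christoffel symbols (Γ^k_{ij} = Γ^k_{ji}):
Γ^r_{r r} = 2*r/(1 - r^2)
Γ^r_{θ θ} = (r^3 + r)/(r^2 - 1)
Γ^θ_{r θ} = (-r^2 - 1)/(r^3 - r)
R^r_{θ r θ} = ∂_r Γ^r_{θ θ} - ∂_θ Γ^r_{θ r} + Γ^r_{r m} Γ^m_{θ θ} - Γ^r_{θ m} Γ^m_{θ r}
  = ((r^4 - 4*r^2 - 1)/(r^2 - 1)^2) - (0) + (-2*r^2*(r^2 + 1)/(r^2 - 1)^2) - (-(r^2 + 1)^2/(r^2 - 1)^2) = -4*r^2/(r^2 - 1)^2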